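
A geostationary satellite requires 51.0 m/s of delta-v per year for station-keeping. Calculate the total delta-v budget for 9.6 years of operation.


dV = rate * years = 51.0 * 9.6
dV = 489.6000 m/s

489.6000 m/s


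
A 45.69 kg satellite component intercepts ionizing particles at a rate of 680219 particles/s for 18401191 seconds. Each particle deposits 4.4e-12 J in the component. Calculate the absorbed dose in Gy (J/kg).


Total energy deposited = rate * time * E_per
  = 680219 * 18401191 * 4.4e-12 = 55.0741 J
Dose = E_total / mass = 55.0741 / 45.69
Dose = 1.2054 Gy

1.2054 Gy


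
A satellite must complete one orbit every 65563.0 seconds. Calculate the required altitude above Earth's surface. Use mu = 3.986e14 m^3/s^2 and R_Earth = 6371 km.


T = 65563.0 s
r = (mu*T^2/(4*pi^2))^(1/3) = (3.986e14 * 65563.0^2 / (4*pi^2))^(1/3)
r = 3.5142425e+07 m = 35142.4253 km
alt = r - R_E = 35142.4253 - 6371 = 28771.4253 km

28771.4253 km


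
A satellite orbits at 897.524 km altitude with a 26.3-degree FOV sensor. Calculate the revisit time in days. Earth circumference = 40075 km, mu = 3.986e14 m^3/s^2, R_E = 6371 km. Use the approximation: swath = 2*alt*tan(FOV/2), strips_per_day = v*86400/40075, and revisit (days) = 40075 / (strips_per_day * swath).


swath = 2*897.524*tan(0.2295108) = 419.3724 km
v = sqrt(mu/r) = 7405.3490 m/s = 7.4053 km/s
strips/day = v*86400/40075 = 7.4053*86400/40075 = 15.9656
coverage/day = strips * swath = 15.9656 * 419.3724 = 6695.5396 km
revisit = 40075 / 6695.5396 = 5.9853 days

5.9853 days


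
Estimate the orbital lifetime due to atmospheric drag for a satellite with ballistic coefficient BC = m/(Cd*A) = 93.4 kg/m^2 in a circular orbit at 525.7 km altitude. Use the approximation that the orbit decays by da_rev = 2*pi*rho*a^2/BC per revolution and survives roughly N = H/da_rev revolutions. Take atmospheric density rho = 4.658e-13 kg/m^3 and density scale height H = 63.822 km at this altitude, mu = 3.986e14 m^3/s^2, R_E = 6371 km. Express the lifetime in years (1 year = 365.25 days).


a = R_E + alt = 6896.7000 km = 6.8967e+06 m
da_rev = 2*pi*rho*a^2/BC = 2*pi*4.658e-13*(6.8967e+06)^2/93.4 = 1.490442 m per revolution
N = H/da_rev = 63822.0000 m / 1.490442 m = 42820.8480 revolutions
P = 2*pi*sqrt(a^3/mu) = 5699.9786 s
lifetime = N*P = 42820.8480 * 5699.9786 = 2.4407792e+08 s = 2824.9759 days
years = 2824.9759 / 365.25 = 7.7344 years

7.7344 years


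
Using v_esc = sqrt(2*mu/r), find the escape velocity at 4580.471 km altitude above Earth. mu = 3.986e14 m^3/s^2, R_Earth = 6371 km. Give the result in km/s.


r = 6371.0 + 4580.471 = 10951.4710 km = 1.0951471e+07 m
v_esc = sqrt(2*mu/r) = sqrt(2*3.986e14 / 1.0951471e+07)
v_esc = 8531.9326 m/s = 8.5319 km/s

8.5319 km/s


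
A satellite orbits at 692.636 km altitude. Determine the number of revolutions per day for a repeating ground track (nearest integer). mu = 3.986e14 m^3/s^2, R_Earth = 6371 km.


r = 7.063636e+06 m
T = 2*pi*sqrt(r^3/mu) = 5908.1796 s = 98.4697 min
revs/day = 1440 / 98.4697 = 14.6238
Rounded: 15 revolutions per day

15 revolutions per day


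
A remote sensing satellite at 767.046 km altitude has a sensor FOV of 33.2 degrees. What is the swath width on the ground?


FOV = 33.2 deg = 0.5794493 rad
swath = 2 * alt * tan(FOV/2) = 2 * 767.046 * tan(0.2897247)
swath = 2 * 767.046 * 0.2981129
swath = 457.3327 km

457.3327 km


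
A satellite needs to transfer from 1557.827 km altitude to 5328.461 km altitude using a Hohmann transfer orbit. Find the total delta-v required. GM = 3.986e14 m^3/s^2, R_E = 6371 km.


r1 = 7928.8270 km = 7.928827e+06 m
r2 = 11699.4610 km = 1.1699461e+07 m
dv1 = sqrt(mu/r1)*(sqrt(2*r2/(r1+r2)) - 1) = 651.1317 m/s
dv2 = sqrt(mu/r2)*(1 - sqrt(2*r1/(r1+r2))) = 590.5154 m/s
total dv = |dv1| + |dv2| = 651.1317 + 590.5154 = 1241.6472 m/s = 1.2416 km/s

1.2416 km/s


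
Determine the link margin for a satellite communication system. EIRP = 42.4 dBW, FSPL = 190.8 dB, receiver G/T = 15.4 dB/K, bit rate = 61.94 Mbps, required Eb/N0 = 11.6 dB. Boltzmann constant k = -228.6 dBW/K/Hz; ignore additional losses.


C/N0 = EIRP - FSPL + G/T - k = 42.4 - 190.8 + 15.4 - (-228.6)
C/N0 = 95.6000 dB-Hz
R_b = 61.94 Mbps = 6.194e+07 bps -> 10*log10(R_b) = 77.9197 dB-Hz
Eb/N0 = C/N0 - 10*log10(R_b) = 95.6000 - 77.9197 = 17.6803 dB
Margin = Eb/N0 - Eb/N0_req = 17.6803 - 11.6 = 6.0803 dB (link closes)

6.0803 dB


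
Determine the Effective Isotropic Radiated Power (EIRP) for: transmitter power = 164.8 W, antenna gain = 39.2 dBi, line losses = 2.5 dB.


Pt = 164.8 W = 22.1696 dBW
EIRP = Pt_dBW + Gt - losses = 22.1696 + 39.2 - 2.5 = 58.8696 dBW

58.8696 dBW


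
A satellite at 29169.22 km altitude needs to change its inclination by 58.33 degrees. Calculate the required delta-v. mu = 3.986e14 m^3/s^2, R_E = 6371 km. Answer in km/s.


r = 35540.2200 km = 3.554022e+07 m
V = sqrt(mu/r) = 3348.9494 m/s
di = 58.33 deg = 1.0181 rad
dV = 2*V*sin(di/2) = 2*3348.9494*sin(0.5090253)
dV = 3264.0625 m/s = 3.2641 km/s

3.2641 km/s


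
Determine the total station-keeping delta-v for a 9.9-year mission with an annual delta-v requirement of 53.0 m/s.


dV = rate * years = 53.0 * 9.9
dV = 524.7000 m/s

524.7000 m/s


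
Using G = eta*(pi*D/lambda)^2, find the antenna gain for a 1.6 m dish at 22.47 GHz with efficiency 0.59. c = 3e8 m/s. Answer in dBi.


lambda = c/f = 3e8 / 2.247e+10 = 0.01335113 m
G = eta*(pi*D/lambda)^2 = 0.59*(pi*1.6/0.01335113)^2
G = 83628.7023 (linear)
G = 10*log10(83628.7023) = 49.2236 dBi

49.2236 dBi


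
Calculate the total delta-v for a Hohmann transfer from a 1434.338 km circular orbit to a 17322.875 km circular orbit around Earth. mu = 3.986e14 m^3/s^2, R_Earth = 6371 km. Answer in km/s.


r1 = 7805.3380 km = 7.805338e+06 m
r2 = 23693.8750 km = 2.3693875e+07 m
dv1 = sqrt(mu/r1)*(sqrt(2*r2/(r1+r2)) - 1) = 1618.9211 m/s
dv2 = sqrt(mu/r2)*(1 - sqrt(2*r1/(r1+r2))) = 1214.1435 m/s
total dv = |dv1| + |dv2| = 1618.9211 + 1214.1435 = 2833.0646 m/s = 2.8331 km/s

2.8331 km/s


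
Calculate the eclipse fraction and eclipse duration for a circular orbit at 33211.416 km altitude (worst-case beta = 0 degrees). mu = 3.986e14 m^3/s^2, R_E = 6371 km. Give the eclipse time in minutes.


r = 39582.4160 km
T = 1306.2112 min
Eclipse fraction = arcsin(R_E/r)/pi = arcsin(6371.0000/39582.4160)/pi
= arcsin(0.1609553)/pi = 0.0514575
Eclipse duration = 0.0514575 * 1306.2112 = 67.2144 min

67.2144 minutes


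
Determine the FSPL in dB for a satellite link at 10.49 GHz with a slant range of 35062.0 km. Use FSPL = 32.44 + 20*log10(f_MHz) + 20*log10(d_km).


f = 10.49 GHz = 10490.0000 MHz
d = 35062.0 km
FSPL = 32.44 + 20*log10(10490.0000) + 20*log10(35062.0)
FSPL = 32.44 + 80.4155 + 90.8967
FSPL = 203.7522 dB

203.7522 dB


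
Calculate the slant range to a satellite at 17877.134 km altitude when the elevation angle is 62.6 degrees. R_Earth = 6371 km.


h = 17877.134 km, el = 62.6 deg
d = -R_E*sin(el) + sqrt((R_E*sin(el))^2 + 2*R_E*h + h^2)
d = -6371.0000*sin(1.0926) + sqrt((6371.0000*0.8878154)^2 + 2*6371.0000*17877.134 + 17877.134^2)
d = 18413.9540 km

18413.9540 km


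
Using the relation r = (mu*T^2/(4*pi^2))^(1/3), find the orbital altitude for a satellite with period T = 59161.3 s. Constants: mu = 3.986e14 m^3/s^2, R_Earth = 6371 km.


T = 59161.3 s
r = (mu*T^2/(4*pi^2))^(1/3) = (3.986e14 * 59161.3^2 / (4*pi^2))^(1/3)
r = 3.28159e+07 m = 32815.9004 km
alt = r - R_E = 32815.9004 - 6371 = 26444.9004 km

26444.9004 km


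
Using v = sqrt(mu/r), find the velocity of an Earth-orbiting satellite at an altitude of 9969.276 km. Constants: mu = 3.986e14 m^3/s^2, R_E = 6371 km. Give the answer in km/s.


r = R_E + alt = 6371.0 + 9969.276 = 16340.2760 km = 1.6340276e+07 m
v = sqrt(mu/r) = sqrt(3.986e14 / 1.6340276e+07) = 4938.9992 m/s = 4.9390 km/s

4.9390 km/s


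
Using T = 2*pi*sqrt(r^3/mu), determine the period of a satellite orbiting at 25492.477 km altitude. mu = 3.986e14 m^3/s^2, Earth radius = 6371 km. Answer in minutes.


r = 31863.4770 km = 3.1863477e+07 m
T = 2*pi*sqrt(r^3/mu) = 2*pi*sqrt(3.2350388e+22 / 3.986e14)
T = 56604.5013 s = 943.4084 min

943.4084 minutes


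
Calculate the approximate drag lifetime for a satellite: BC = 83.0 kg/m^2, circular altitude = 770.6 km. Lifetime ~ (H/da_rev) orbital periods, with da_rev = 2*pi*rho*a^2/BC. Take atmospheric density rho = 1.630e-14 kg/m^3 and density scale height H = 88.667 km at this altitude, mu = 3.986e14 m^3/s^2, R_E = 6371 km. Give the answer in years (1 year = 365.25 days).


a = R_E + alt = 7141.6000 km = 7.1416e+06 m
da_rev = 2*pi*rho*a^2/BC = 2*pi*1.630e-14*(7.1416e+06)^2/83.0 = 0.0629332882 m per revolution
N = H/da_rev = 88667.0000 m / 0.0629332882 m = 1.4089046e+06 revolutions
P = 2*pi*sqrt(a^3/mu) = 6006.2652 s
lifetime = N*P = 1.4089046e+06 * 6006.2652 = 8.4622547e+09 s = 97942.7631 days
years = 97942.7631 / 365.25 = 268.1527 years

268.1527 years


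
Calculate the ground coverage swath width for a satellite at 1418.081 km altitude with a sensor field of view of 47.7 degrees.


FOV = 47.7 deg = 0.8325221 rad
swath = 2 * alt * tan(FOV/2) = 2 * 1418.081 * tan(0.416261)
swath = 2 * 1418.081 * 0.4420954
swath = 1253.8541 km

1253.8541 km


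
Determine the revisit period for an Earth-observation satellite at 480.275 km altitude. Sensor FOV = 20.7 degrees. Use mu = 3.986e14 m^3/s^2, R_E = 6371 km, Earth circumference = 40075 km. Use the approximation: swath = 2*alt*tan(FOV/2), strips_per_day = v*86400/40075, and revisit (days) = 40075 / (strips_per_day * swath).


swath = 2*480.275*tan(0.1806416) = 175.4276 km
v = sqrt(mu/r) = 7627.5128 m/s = 7.6275 km/s
strips/day = v*86400/40075 = 7.6275*86400/40075 = 16.4446
coverage/day = strips * swath = 16.4446 * 175.4276 = 2884.8353 km
revisit = 40075 / 2884.8353 = 13.8916 days

13.8916 days


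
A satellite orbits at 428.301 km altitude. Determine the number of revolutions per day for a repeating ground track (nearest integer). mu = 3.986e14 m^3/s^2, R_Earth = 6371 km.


r = 6.799301e+06 m
T = 2*pi*sqrt(r^3/mu) = 5579.6585 s = 92.9943 min
revs/day = 1440 / 92.9943 = 15.4848
Rounded: 15 revolutions per day

15 revolutions per day


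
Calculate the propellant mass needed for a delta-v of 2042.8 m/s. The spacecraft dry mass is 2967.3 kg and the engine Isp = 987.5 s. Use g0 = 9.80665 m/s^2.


ve = Isp * g0 = 987.5 * 9.80665 = 9684.066875 m/s
mass ratio = exp(dv/ve) = exp(2042.8/9684.066875) = 1.23484374
m_prop = m_dry * (mr - 1) = 2967.3 * (1.23484374 - 1)
m_prop = 696.8518 kg

696.8518 kg


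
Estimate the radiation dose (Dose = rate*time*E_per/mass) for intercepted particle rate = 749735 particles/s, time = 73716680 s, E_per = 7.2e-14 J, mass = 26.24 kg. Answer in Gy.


Total energy deposited = rate * time * E_per
  = 749735 * 73716680 * 7.2e-14 = 3.9793 J
Dose = E_total / mass = 3.9793 / 26.24
Dose = 0.1516499 Gy

0.1516 Gy


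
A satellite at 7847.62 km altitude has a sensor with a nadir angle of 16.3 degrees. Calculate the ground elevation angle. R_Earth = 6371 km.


r = R_E + alt = 14218.6200 km
Law of sines in the satellite / Earth-center / ground-point triangle:
  sin(nadir)/R_E = sin(90 + el)/r  =>  cos(el) = (r/R_E)*sin(nadir)
cos(el) = (14218.6200 / 6371.0000) * sin(16.3 deg) = 0.6263841
el = arccos(0.6263841) = 51.2161 deg
(Earth-central angle = 90 - nadir - el = 22.4839 deg)

51.2161 degrees


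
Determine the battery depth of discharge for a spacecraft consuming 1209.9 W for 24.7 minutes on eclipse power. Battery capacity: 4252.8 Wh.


E_used = P * t / 60 = 1209.9 * 24.7 / 60 = 498.0755 Wh
DOD = E_used / E_total * 100 = 498.0755 / 4252.8 * 100
DOD = 11.7117 %

11.7117 %


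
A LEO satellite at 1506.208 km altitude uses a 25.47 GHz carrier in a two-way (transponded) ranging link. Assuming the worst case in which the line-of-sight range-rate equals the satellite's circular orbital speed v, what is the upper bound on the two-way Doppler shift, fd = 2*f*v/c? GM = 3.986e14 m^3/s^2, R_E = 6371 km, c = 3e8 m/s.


r = 7.877208e+06 m
v = sqrt(mu/r) = 7113.4862 m/s (worst-case radial velocity)
f = 25.47 GHz = 2.547e+10 Hz
fd = 2*f*v/c = 2*2.547e+10*7113.4862/3.0e+08
fd = 1.2078699e+06 Hz

1.2079e+06 Hz


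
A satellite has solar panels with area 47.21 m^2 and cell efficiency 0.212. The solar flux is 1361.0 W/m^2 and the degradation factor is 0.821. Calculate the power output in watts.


P = area * eta * S * degradation
P = 47.21 * 0.212 * 1361.0 * 0.821
P = 11183.3301 W

11183.3301 W


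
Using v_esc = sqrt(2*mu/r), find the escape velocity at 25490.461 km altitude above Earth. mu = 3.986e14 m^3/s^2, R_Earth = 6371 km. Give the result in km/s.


r = 6371.0 + 25490.461 = 31861.4610 km = 3.1861461e+07 m
v_esc = sqrt(2*mu/r) = sqrt(2*3.986e14 / 3.1861461e+07)
v_esc = 5002.0819 m/s = 5.0021 km/s

5.0021 km/s


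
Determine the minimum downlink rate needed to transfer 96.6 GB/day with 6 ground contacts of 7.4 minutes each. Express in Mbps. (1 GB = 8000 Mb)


total contact time = 6 * 7.4 * 60 = 2664.0000 s
data = 96.6 GB = 772800.0000 Mb
rate = 772800.0000 / 2664.0000 = 290.0901 Mbps

290.0901 Mbps


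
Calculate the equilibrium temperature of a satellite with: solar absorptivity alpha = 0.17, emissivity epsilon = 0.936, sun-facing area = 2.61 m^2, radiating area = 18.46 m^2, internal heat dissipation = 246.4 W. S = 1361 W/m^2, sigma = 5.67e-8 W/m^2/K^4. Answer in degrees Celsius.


Numerator = alpha*S*A_sun + Q_int = 0.17*1361*2.61 + 246.4 = 850.2757 W
Denominator = eps*sigma*A_rad = 0.936*5.67e-8*18.46 = 9.7969435e-07 W/K^4
T^4 = 8.6789895e+08 K^4
T = 171.6395 K = -101.5105 C

-101.5105 degrees Celsius


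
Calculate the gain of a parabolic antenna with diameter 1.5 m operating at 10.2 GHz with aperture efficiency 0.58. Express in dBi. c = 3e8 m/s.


lambda = c/f = 3e8 / 1.02e+10 = 0.02941176 m
G = eta*(pi*D/lambda)^2 = 0.58*(pi*1.5/0.02941176)^2
G = 14889.0878 (linear)
G = 10*log10(14889.0878) = 41.7287 dBi

41.7287 dBi


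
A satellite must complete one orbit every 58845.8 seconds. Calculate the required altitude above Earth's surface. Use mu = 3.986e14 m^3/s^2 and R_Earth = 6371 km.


T = 58845.8 s
r = (mu*T^2/(4*pi^2))^(1/3) = (3.986e14 * 58845.8^2 / (4*pi^2))^(1/3)
r = 3.2699128e+07 m = 32699.1277 km
alt = r - R_E = 32699.1277 - 6371 = 26328.1277 km

26328.1277 km


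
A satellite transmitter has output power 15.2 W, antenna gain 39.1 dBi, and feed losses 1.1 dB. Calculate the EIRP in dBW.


Pt = 15.2 W = 11.8184 dBW
EIRP = Pt_dBW + Gt - losses = 11.8184 + 39.1 - 1.1 = 49.8184 dBW

49.8184 dBW


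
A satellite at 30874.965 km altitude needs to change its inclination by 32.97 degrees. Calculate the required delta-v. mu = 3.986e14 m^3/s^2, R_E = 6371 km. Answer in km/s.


r = 37245.9650 km = 3.7245965e+07 m
V = sqrt(mu/r) = 3271.3652 m/s
di = 32.97 deg = 0.5754351 rad
dV = 2*V*sin(di/2) = 2*3271.3652*sin(0.2877175)
dV = 1856.5934 m/s = 1.8566 km/s

1.8566 km/s


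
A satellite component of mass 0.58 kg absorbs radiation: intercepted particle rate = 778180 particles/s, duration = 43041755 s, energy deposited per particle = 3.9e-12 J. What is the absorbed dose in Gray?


Total energy deposited = rate * time * E_per
  = 778180 * 43041755 * 3.9e-12 = 130.6275 J
Dose = E_total / mass = 130.6275 / 0.58
Dose = 225.2198 Gy

225.2198 Gy


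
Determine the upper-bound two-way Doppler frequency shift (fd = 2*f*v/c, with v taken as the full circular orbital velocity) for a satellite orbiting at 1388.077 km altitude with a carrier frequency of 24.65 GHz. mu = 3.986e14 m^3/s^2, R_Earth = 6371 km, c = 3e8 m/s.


r = 7.759077e+06 m
v = sqrt(mu/r) = 7167.4326 m/s (worst-case radial velocity)
f = 24.65 GHz = 2.465e+10 Hz
fd = 2*f*v/c = 2*2.465e+10*7167.4326/3.0e+08
fd = 1.1778481e+06 Hz

1.1778e+06 Hz


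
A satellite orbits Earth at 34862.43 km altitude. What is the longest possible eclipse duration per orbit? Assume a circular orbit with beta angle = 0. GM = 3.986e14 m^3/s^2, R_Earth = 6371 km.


r = 41233.4300 km
T = 1388.7823 min
Eclipse fraction = arcsin(R_E/r)/pi = arcsin(6371.0000/41233.4300)/pi
= arcsin(0.1545106)/pi = 0.04938006
Eclipse duration = 0.04938006 * 1388.7823 = 68.5782 min

68.5782 minutes


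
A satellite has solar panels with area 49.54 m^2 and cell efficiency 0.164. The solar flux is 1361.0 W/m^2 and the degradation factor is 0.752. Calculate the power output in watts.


P = area * eta * S * degradation
P = 49.54 * 0.164 * 1361.0 * 0.752
P = 8315.2597 W

8315.2597 W


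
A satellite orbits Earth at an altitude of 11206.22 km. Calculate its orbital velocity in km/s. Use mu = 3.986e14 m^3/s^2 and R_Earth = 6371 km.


r = R_E + alt = 6371.0 + 11206.22 = 17577.2200 km = 1.757722e+07 m
v = sqrt(mu/r) = sqrt(3.986e14 / 1.757722e+07) = 4762.0456 m/s = 4.7620 km/s

4.7620 km/s


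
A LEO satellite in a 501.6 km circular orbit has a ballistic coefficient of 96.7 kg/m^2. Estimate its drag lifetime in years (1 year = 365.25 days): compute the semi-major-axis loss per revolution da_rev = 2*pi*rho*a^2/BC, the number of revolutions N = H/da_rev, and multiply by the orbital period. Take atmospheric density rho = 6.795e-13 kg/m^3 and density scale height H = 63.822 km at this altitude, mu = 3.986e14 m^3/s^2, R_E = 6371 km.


a = R_E + alt = 6872.6000 km = 6.8726e+06 m
da_rev = 2*pi*rho*a^2/BC = 2*pi*6.795e-13*(6.8726e+06)^2/96.7 = 2.085379 m per revolution
N = H/da_rev = 63822.0000 m / 2.085379 m = 30604.5092 revolutions
P = 2*pi*sqrt(a^3/mu) = 5670.1275 s
lifetime = N*P = 30604.5092 * 5670.1275 = 1.7353147e+08 s = 2008.4661 days
years = 2008.4661 / 365.25 = 5.4989 years

5.4989 years


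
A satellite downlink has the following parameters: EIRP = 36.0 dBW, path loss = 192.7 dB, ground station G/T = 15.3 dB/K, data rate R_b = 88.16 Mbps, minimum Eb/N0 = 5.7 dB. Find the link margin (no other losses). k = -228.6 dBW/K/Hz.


C/N0 = EIRP - FSPL + G/T - k = 36.0 - 192.7 + 15.3 - (-228.6)
C/N0 = 87.2000 dB-Hz
R_b = 88.16 Mbps = 8.816e+07 bps -> 10*log10(R_b) = 79.4527 dB-Hz
Eb/N0 = C/N0 - 10*log10(R_b) = 87.2000 - 79.4527 = 7.7473 dB
Margin = Eb/N0 - Eb/N0_req = 7.7473 - 5.7 = 2.0473 dB (link closes)

2.0473 dB


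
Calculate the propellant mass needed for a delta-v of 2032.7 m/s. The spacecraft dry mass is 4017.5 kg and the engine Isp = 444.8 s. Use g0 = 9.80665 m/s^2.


ve = Isp * g0 = 444.8 * 9.80665 = 4361.997920 m/s
mass ratio = exp(dv/ve) = exp(2032.7/4361.997920) = 1.59361028
m_prop = m_dry * (mr - 1) = 4017.5 * (1.59361028 - 1)
m_prop = 2384.8293 kg

2384.8293 kg


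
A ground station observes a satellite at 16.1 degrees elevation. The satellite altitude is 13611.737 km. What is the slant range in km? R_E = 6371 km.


h = 13611.737 km, el = 16.1 deg
d = -R_E*sin(el) + sqrt((R_E*sin(el))^2 + 2*R_E*h + h^2)
d = -6371.0000*sin(0.280998) + sqrt((6371.0000*0.2773147)^2 + 2*6371.0000*13611.737 + 13611.737^2)
d = 17255.3633 km

17255.3633 km


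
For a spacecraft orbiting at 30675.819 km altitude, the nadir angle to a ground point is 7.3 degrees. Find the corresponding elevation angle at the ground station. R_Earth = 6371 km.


r = R_E + alt = 37046.8190 km
Law of sines in the satellite / Earth-center / ground-point triangle:
  sin(nadir)/R_E = sin(90 + el)/r  =>  cos(el) = (r/R_E)*sin(nadir)
cos(el) = (37046.8190 / 6371.0000) * sin(7.3 deg) = 0.7388698
el = arccos(0.7388698) = 42.3648 deg
(Earth-central angle = 90 - nadir - el = 40.3352 deg)

42.3648 degrees


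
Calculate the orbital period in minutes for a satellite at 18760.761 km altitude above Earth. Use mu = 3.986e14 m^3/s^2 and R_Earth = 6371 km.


r = 25131.7610 km = 2.5131761e+07 m
T = 2*pi*sqrt(r^3/mu) = 2*pi*sqrt(1.5873356e+22 / 3.986e14)
T = 39650.2201 s = 660.8370 min

660.8370 minutes


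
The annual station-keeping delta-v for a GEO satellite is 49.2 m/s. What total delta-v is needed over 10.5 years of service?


dV = rate * years = 49.2 * 10.5
dV = 516.6000 m/s

516.6000 m/s


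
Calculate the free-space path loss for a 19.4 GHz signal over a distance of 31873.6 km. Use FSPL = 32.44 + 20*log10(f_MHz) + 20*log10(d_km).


f = 19.4 GHz = 19400.0000 MHz
d = 31873.6 km
FSPL = 32.44 + 20*log10(19400.0000) + 20*log10(31873.6)
FSPL = 32.44 + 85.7560 + 90.0686
FSPL = 208.2647 dB

208.2647 dB


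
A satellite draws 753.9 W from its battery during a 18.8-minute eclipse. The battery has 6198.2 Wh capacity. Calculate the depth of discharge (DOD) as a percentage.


E_used = P * t / 60 = 753.9 * 18.8 / 60 = 236.2220 Wh
DOD = E_used / E_total * 100 = 236.2220 / 6198.2 * 100
DOD = 3.8111 %

3.8111 %


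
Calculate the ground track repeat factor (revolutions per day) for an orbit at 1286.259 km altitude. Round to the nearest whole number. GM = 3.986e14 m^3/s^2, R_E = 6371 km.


r = 7.657259e+06 m
T = 2*pi*sqrt(r^3/mu) = 6668.3936 s = 111.1399 min
revs/day = 1440 / 111.1399 = 12.9566
Rounded: 13 revolutions per day

13 revolutions per day


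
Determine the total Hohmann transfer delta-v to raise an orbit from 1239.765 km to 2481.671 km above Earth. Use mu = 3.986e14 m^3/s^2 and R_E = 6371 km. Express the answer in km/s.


r1 = 7610.7650 km = 7.610765e+06 m
r2 = 8852.6710 km = 8.852671e+06 m
dv1 = sqrt(mu/r1)*(sqrt(2*r2/(r1+r2)) - 1) = 267.9940 m/s
dv2 = sqrt(mu/r2)*(1 - sqrt(2*r1/(r1+r2))) = 258.0488 m/s
total dv = |dv1| + |dv2| = 267.9940 + 258.0488 = 526.0427 m/s = 0.5260427 km/s

0.5260 km/s


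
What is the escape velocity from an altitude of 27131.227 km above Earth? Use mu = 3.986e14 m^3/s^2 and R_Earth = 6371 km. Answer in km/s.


r = 6371.0 + 27131.227 = 33502.2270 km = 3.3502227e+07 m
v_esc = sqrt(2*mu/r) = sqrt(2*3.986e14 / 3.3502227e+07)
v_esc = 4878.0563 m/s = 4.8781 km/s

4.8781 km/s


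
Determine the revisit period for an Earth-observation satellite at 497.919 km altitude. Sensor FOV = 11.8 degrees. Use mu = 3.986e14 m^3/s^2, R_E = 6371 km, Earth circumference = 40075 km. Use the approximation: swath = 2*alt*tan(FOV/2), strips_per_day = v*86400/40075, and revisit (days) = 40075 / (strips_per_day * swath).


swath = 2*497.919*tan(0.1029744) = 102.9098 km
v = sqrt(mu/r) = 7617.7102 m/s = 7.6177 km/s
strips/day = v*86400/40075 = 7.6177*86400/40075 = 16.4235
coverage/day = strips * swath = 16.4235 * 102.9098 = 1690.1358 km
revisit = 40075 / 1690.1358 = 23.7111 days

23.7111 days


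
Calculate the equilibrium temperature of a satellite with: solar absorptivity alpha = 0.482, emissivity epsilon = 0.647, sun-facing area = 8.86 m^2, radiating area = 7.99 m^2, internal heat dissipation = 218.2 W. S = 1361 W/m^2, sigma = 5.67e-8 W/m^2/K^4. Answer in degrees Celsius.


Numerator = alpha*S*A_sun + Q_int = 0.482*1361*8.86 + 218.2 = 6030.3777 W
Denominator = eps*sigma*A_rad = 0.647*5.67e-8*7.99 = 2.9311235e-07 W/K^4
T^4 = 2.0573605e+10 K^4
T = 378.7282 K = 105.5782 C

105.5782 degrees Celsius


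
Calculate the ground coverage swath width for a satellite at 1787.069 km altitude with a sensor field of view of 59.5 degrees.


FOV = 59.5 deg = 1.0385 rad
swath = 2 * alt * tan(FOV/2) = 2 * 1787.069 * tan(0.5192355)
swath = 2 * 1787.069 * 0.5715471
swath = 2042.7882 km

2042.7882 km


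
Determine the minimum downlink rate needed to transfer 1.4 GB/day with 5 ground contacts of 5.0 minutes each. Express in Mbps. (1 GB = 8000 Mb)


total contact time = 5 * 5.0 * 60 = 1500.0000 s
data = 1.4 GB = 11200.0000 Mb
rate = 11200.0000 / 1500.0000 = 7.4667 Mbps

7.4667 Mbps


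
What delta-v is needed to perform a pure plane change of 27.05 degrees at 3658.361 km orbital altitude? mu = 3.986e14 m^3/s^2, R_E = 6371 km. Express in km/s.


r = 10029.3610 km = 1.0029361e+07 m
V = sqrt(mu/r) = 6304.2295 m/s
di = 27.05 deg = 0.4721116 rad
dV = 2*V*sin(di/2) = 2*6304.2295*sin(0.2360558)
dV = 2948.7355 m/s = 2.9487 km/s

2.9487 km/s


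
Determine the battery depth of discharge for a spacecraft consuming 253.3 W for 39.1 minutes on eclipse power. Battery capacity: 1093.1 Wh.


E_used = P * t / 60 = 253.3 * 39.1 / 60 = 165.0672 Wh
DOD = E_used / E_total * 100 = 165.0672 / 1093.1 * 100
DOD = 15.1008 %

15.1008 %


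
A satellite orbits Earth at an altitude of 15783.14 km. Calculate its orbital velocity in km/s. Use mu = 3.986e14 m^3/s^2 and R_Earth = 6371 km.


r = R_E + alt = 6371.0 + 15783.14 = 22154.1400 km = 2.215414e+07 m
v = sqrt(mu/r) = sqrt(3.986e14 / 2.215414e+07) = 4241.7122 m/s = 4.2417 km/s

4.2417 km/s


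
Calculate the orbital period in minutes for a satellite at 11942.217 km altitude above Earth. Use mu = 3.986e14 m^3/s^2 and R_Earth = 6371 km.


r = 18313.2170 km = 1.8313217e+07 m
T = 2*pi*sqrt(r^3/mu) = 2*pi*sqrt(6.1417753e+21 / 3.986e14)
T = 24663.6974 s = 411.0616 min

411.0616 minutes


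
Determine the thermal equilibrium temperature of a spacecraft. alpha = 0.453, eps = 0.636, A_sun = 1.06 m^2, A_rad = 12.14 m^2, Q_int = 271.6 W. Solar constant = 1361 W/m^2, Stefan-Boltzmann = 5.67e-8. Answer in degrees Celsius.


Numerator = alpha*S*A_sun + Q_int = 0.453*1361*1.06 + 271.6 = 925.1250 W
Denominator = eps*sigma*A_rad = 0.636*5.67e-8*12.14 = 4.3778297e-07 W/K^4
T^4 = 2.1132046e+09 K^4
T = 214.4052 K = -58.7448 C

-58.7448 degrees Celsius


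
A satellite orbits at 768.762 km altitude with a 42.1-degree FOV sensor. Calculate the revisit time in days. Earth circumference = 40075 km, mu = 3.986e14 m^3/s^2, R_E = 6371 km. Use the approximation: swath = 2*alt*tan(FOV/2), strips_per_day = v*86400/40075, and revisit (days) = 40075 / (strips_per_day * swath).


swath = 2*768.762*tan(0.3673918) = 591.7401 km
v = sqrt(mu/r) = 7471.8265 m/s = 7.4718 km/s
strips/day = v*86400/40075 = 7.4718*86400/40075 = 16.1089
coverage/day = strips * swath = 16.1089 * 591.7401 = 9532.3069 km
revisit = 40075 / 9532.3069 = 4.2041 days

4.2041 days


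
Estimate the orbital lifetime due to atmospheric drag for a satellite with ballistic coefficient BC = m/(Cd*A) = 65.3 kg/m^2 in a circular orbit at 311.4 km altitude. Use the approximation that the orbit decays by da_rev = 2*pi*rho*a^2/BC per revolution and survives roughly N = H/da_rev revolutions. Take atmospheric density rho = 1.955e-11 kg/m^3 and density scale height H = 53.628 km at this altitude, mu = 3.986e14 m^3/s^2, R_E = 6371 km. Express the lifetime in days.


a = R_E + alt = 6682.4000 km = 6.6824e+06 m
da_rev = 2*pi*rho*a^2/BC = 2*pi*1.955e-11*(6.6824e+06)^2/65.3 = 83.999826 m per revolution
N = H/da_rev = 53628.0000 m / 83.999826 m = 638.4299 revolutions
P = 2*pi*sqrt(a^3/mu) = 5436.3815 s
lifetime = N*P = 638.4299 * 5436.3815 = 3.4707485e+06 s = 40.1707 days

40.1707 days


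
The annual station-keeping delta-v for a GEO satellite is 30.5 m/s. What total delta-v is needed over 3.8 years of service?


dV = rate * years = 30.5 * 3.8
dV = 115.9000 m/s

115.9000 m/s


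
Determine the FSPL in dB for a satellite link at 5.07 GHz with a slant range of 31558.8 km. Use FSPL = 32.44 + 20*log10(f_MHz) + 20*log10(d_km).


f = 5.07 GHz = 5070.0000 MHz
d = 31558.8 km
FSPL = 32.44 + 20*log10(5070.0000) + 20*log10(31558.8)
FSPL = 32.44 + 74.1002 + 89.9824
FSPL = 196.5226 dB

196.5226 dB


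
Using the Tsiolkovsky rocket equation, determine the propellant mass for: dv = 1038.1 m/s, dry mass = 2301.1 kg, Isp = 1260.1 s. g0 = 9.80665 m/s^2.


ve = Isp * g0 = 1260.1 * 9.80665 = 12357.359665 m/s
mass ratio = exp(dv/ve) = exp(1038.1/12357.359665) = 1.08763609
m_prop = m_dry * (mr - 1) = 2301.1 * (1.08763609 - 1)
m_prop = 201.6594 kg

201.6594 kg


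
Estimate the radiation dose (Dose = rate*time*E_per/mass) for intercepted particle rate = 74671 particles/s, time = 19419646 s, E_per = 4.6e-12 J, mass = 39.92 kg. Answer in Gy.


Total energy deposited = rate * time * E_per
  = 74671 * 19419646 * 4.6e-12 = 6.6704 J
Dose = E_total / mass = 6.6704 / 39.92
Dose = 0.1670939 Gy

0.1671 Gy


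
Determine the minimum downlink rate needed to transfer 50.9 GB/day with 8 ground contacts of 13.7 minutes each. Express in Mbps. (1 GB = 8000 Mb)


total contact time = 8 * 13.7 * 60 = 6576.0000 s
data = 50.9 GB = 407200.0000 Mb
rate = 407200.0000 / 6576.0000 = 61.9221 Mbps

61.9221 Mbps


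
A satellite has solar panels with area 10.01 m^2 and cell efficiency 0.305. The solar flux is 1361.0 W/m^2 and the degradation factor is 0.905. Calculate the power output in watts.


P = area * eta * S * degradation
P = 10.01 * 0.305 * 1361.0 * 0.905
P = 3760.4570 W

3760.4570 W


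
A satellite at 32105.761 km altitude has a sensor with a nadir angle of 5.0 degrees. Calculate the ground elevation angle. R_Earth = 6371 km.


r = R_E + alt = 38476.7610 km
Law of sines in the satellite / Earth-center / ground-point triangle:
  sin(nadir)/R_E = sin(90 + el)/r  =>  cos(el) = (r/R_E)*sin(nadir)
cos(el) = (38476.7610 / 6371.0000) * sin(5.0 deg) = 0.5263649
el = arccos(0.5263649) = 58.2398 deg
(Earth-central angle = 90 - nadir - el = 26.7602 deg)

58.2398 degrees


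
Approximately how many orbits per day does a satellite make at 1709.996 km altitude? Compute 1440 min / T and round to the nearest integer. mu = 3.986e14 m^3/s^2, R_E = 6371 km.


r = 8.080996e+06 m
T = 2*pi*sqrt(r^3/mu) = 7229.5049 s = 120.4917 min
revs/day = 1440 / 120.4917 = 11.9510
Rounded: 12 revolutions per day

12 revolutions per day


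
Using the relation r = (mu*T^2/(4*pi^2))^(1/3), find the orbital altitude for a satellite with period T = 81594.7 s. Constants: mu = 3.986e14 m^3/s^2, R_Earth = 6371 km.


T = 81594.7 s
r = (mu*T^2/(4*pi^2))^(1/3) = (3.986e14 * 81594.7^2 / (4*pi^2))^(1/3)
r = 4.0659979e+07 m = 40659.9792 km
alt = r - R_E = 40659.9792 - 6371 = 34288.9792 km

34288.9792 km


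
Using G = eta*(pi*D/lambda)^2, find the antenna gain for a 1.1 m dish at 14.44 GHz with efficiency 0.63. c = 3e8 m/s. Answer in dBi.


lambda = c/f = 3e8 / 1.444e+10 = 0.02077562 m
G = eta*(pi*D/lambda)^2 = 0.63*(pi*1.1/0.02077562)^2
G = 17430.8089 (linear)
G = 10*log10(17430.8089) = 42.4132 dBi

42.4132 dBi


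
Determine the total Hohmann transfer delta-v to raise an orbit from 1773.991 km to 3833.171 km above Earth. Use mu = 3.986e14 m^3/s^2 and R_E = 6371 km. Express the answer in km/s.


r1 = 8144.9910 km = 8.144991e+06 m
r2 = 10204.1710 km = 1.0204171e+07 m
dv1 = sqrt(mu/r1)*(sqrt(2*r2/(r1+r2)) - 1) = 382.0938 m/s
dv2 = sqrt(mu/r2)*(1 - sqrt(2*r1/(r1+r2))) = 361.1266 m/s
total dv = |dv1| + |dv2| = 382.0938 + 361.1266 = 743.2205 m/s = 0.7432205 km/s

0.7432 km/s


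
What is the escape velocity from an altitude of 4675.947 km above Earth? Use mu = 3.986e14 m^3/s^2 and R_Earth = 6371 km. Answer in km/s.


r = 6371.0 + 4675.947 = 11046.9470 km = 1.1046947e+07 m
v_esc = sqrt(2*mu/r) = sqrt(2*3.986e14 / 1.1046947e+07)
v_esc = 8494.9829 m/s = 8.4950 km/s

8.4950 km/s


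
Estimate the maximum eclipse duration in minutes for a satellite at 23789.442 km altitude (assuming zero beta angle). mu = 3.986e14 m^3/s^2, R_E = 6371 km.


r = 30160.4420 km
T = 868.7934 min
Eclipse fraction = arcsin(R_E/r)/pi = arcsin(6371.0000/30160.4420)/pi
= arcsin(0.211237)/pi = 0.06774917
Eclipse duration = 0.06774917 * 868.7934 = 58.8600 min

58.8600 minutes


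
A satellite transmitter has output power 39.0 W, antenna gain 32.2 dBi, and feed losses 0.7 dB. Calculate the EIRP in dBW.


Pt = 39.0 W = 15.9106 dBW
EIRP = Pt_dBW + Gt - losses = 15.9106 + 32.2 - 0.7 = 47.4106 dBW

47.4106 dBW


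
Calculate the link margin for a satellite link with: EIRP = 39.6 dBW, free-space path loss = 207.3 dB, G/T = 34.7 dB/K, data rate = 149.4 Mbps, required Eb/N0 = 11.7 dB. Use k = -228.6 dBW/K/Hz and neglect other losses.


C/N0 = EIRP - FSPL + G/T - k = 39.6 - 207.3 + 34.7 - (-228.6)
C/N0 = 95.6000 dB-Hz
R_b = 149.4 Mbps = 1.494e+08 bps -> 10*log10(R_b) = 81.7435 dB-Hz
Eb/N0 = C/N0 - 10*log10(R_b) = 95.6000 - 81.7435 = 13.8565 dB
Margin = Eb/N0 - Eb/N0_req = 13.8565 - 11.7 = 2.1565 dB (link closes)

2.1565 dB


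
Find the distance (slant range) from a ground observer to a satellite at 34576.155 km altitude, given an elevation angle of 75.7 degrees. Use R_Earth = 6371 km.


h = 34576.155 km, el = 75.7 deg
d = -R_E*sin(el) + sqrt((R_E*sin(el))^2 + 2*R_E*h + h^2)
d = -6371.0000*sin(1.3212) + sqrt((6371.0000*0.9690157)^2 + 2*6371.0000*34576.155 + 34576.155^2)
d = 34743.3067 km

34743.3067 km


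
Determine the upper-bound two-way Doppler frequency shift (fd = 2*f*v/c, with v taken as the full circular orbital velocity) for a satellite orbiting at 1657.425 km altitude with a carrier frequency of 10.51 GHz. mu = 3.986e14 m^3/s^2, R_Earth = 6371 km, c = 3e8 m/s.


r = 8.028425e+06 m
v = sqrt(mu/r) = 7046.1757 m/s (worst-case radial velocity)
f = 10.51 GHz = 1.051e+10 Hz
fd = 2*f*v/c = 2*1.051e+10*7046.1757/3.0e+08
fd = 493702.0458 Hz

493702.0458 Hz


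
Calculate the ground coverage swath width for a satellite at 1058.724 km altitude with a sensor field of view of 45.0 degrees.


FOV = 45.0 deg = 0.7853982 rad
swath = 2 * alt * tan(FOV/2) = 2 * 1058.724 * tan(0.3926991)
swath = 2 * 1058.724 * 0.4142136
swath = 877.0757 km

877.0757 km


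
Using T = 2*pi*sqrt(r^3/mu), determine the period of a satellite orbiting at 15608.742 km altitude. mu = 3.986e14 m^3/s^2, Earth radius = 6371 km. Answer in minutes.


r = 21979.7420 km = 2.1979742e+07 m
T = 2*pi*sqrt(r^3/mu) = 2*pi*sqrt(1.0618612e+22 / 3.986e14)
T = 32429.8625 s = 540.4977 min

540.4977 minutes


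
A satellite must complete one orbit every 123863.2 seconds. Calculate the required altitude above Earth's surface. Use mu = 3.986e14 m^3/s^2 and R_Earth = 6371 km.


T = 123863.2 s
r = (mu*T^2/(4*pi^2))^(1/3) = (3.986e14 * 123863.2^2 / (4*pi^2))^(1/3)
r = 5.3705741e+07 m = 53705.7414 km
alt = r - R_E = 53705.7414 - 6371 = 47334.7414 km

47334.7414 km


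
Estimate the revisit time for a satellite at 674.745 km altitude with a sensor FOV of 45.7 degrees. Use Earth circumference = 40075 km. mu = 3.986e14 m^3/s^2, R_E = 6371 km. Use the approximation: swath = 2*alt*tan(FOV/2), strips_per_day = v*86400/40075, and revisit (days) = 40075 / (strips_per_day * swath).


swath = 2*674.745*tan(0.3988077) = 568.6596 km
v = sqrt(mu/r) = 7521.5126 m/s = 7.5215 km/s
strips/day = v*86400/40075 = 7.5215*86400/40075 = 16.2161
coverage/day = strips * swath = 16.2161 * 568.6596 = 9221.4197 km
revisit = 40075 / 9221.4197 = 4.3459 days

4.3459 days


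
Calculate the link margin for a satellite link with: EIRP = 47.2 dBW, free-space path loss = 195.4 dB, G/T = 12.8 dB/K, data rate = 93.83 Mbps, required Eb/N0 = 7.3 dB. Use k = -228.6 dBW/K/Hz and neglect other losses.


C/N0 = EIRP - FSPL + G/T - k = 47.2 - 195.4 + 12.8 - (-228.6)
C/N0 = 93.2000 dB-Hz
R_b = 93.83 Mbps = 9.383e+07 bps -> 10*log10(R_b) = 79.7234 dB-Hz
Eb/N0 = C/N0 - 10*log10(R_b) = 93.2000 - 79.7234 = 13.4766 dB
Margin = Eb/N0 - Eb/N0_req = 13.4766 - 7.3 = 6.1766 dB (link closes)

6.1766 dB


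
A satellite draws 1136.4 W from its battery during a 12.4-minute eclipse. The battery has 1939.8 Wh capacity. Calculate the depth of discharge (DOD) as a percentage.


E_used = P * t / 60 = 1136.4 * 12.4 / 60 = 234.8560 Wh
DOD = E_used / E_total * 100 = 234.8560 / 1939.8 * 100
DOD = 12.1072 %

12.1072 %


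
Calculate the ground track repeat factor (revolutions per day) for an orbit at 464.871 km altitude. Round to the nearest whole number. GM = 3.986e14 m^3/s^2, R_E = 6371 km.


r = 6.835871e+06 m
T = 2*pi*sqrt(r^3/mu) = 5624.7343 s = 93.7456 min
revs/day = 1440 / 93.7456 = 15.3607
Rounded: 15 revolutions per day

15 revolutions per day


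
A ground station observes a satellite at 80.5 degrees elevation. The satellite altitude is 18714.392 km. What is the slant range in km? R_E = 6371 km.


h = 18714.392 km, el = 80.5 deg
d = -R_E*sin(el) + sqrt((R_E*sin(el))^2 + 2*R_E*h + h^2)
d = -6371.0000*sin(1.4050) + sqrt((6371.0000*0.9862856)^2 + 2*6371.0000*18714.392 + 18714.392^2)
d = 18779.7182 km

18779.7182 km


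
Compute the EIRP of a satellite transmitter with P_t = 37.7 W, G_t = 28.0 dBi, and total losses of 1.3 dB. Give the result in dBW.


Pt = 37.7 W = 15.7634 dBW
EIRP = Pt_dBW + Gt - losses = 15.7634 + 28.0 - 1.3 = 42.4634 dBW

42.4634 dBW


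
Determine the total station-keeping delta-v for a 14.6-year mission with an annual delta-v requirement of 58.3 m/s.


dV = rate * years = 58.3 * 14.6
dV = 851.1800 m/s

851.1800 m/s


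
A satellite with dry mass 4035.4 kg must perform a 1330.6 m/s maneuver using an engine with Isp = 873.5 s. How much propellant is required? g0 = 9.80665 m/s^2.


ve = Isp * g0 = 873.5 * 9.80665 = 8566.108775 m/s
mass ratio = exp(dv/ve) = exp(1330.6/8566.108775) = 1.16804694
m_prop = m_dry * (mr - 1) = 4035.4 * (1.16804694 - 1)
m_prop = 678.1366 kg

678.1366 kg


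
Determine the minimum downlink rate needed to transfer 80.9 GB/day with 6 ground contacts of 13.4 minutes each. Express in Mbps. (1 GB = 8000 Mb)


total contact time = 6 * 13.4 * 60 = 4824.0000 s
data = 80.9 GB = 647200.0000 Mb
rate = 647200.0000 / 4824.0000 = 134.1625 Mbps

134.1625 Mbps


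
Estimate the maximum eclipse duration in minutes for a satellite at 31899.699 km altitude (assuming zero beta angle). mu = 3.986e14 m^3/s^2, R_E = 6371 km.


r = 38270.6990 km
T = 1241.8226 min
Eclipse fraction = arcsin(R_E/r)/pi = arcsin(6371.0000/38270.6990)/pi
= arcsin(0.166472)/pi = 0.05323754
Eclipse duration = 0.05323754 * 1241.8226 = 66.1116 min

66.1116 minutes


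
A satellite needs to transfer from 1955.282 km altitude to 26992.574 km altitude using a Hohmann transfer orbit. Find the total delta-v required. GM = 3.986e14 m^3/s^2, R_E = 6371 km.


r1 = 8326.2820 km = 8.326282e+06 m
r2 = 33363.5740 km = 3.3363574e+07 m
dv1 = sqrt(mu/r1)*(sqrt(2*r2/(r1+r2)) - 1) = 1834.4522 m/s
dv2 = sqrt(mu/r2)*(1 - sqrt(2*r1/(r1+r2))) = 1271.9381 m/s
total dv = |dv1| + |dv2| = 1834.4522 + 1271.9381 = 3106.3902 m/s = 3.1064 km/s

3.1064 km/s


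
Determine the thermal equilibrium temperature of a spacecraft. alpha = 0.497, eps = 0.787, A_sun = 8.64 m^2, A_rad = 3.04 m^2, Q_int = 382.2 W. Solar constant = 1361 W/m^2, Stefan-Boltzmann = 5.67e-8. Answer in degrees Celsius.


Numerator = alpha*S*A_sun + Q_int = 0.497*1361*8.64 + 382.2 = 6226.4429 W
Denominator = eps*sigma*A_rad = 0.787*5.67e-8*3.04 = 1.3565362e-07 W/K^4
T^4 = 4.5899572e+10 K^4
T = 462.8627 K = 189.7127 C

189.7127 degrees Celsius


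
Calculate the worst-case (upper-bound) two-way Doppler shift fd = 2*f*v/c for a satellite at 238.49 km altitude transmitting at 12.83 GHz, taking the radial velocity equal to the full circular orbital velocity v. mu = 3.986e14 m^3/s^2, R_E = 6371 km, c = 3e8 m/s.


r = 6.60949e+06 m
v = sqrt(mu/r) = 7765.7727 m/s (worst-case radial velocity)
f = 12.83 GHz = 1.283e+10 Hz
fd = 2*f*v/c = 2*1.283e+10*7765.7727/3.0e+08
fd = 664232.4210 Hz

664232.4210 Hz


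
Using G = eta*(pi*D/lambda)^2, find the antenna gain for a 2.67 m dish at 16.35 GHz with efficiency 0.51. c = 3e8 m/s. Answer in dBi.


lambda = c/f = 3e8 / 1.635e+10 = 0.01834862 m
G = eta*(pi*D/lambda)^2 = 0.51*(pi*2.67/0.01834862)^2
G = 106582.3886 (linear)
G = 10*log10(106582.3886) = 50.2769 dBi

50.2769 dBi


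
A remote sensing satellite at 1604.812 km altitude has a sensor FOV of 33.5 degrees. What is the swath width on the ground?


FOV = 33.5 deg = 0.5846853 rad
swath = 2 * alt * tan(FOV/2) = 2 * 1604.812 * tan(0.2923426)
swath = 2 * 1604.812 * 0.3009658
swath = 965.9872 km

965.9872 km


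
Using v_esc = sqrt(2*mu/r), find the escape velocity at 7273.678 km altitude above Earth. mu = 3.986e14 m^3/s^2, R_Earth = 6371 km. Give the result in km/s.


r = 6371.0 + 7273.678 = 13644.6780 km = 1.3644678e+07 m
v_esc = sqrt(2*mu/r) = sqrt(2*3.986e14 / 1.3644678e+07)
v_esc = 7643.6712 m/s = 7.6437 km/s

7.6437 km/s


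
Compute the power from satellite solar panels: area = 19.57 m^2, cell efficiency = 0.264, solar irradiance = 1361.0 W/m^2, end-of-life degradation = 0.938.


P = area * eta * S * degradation
P = 19.57 * 0.264 * 1361.0 * 0.938
P = 6595.6214 W

6595.6214 W


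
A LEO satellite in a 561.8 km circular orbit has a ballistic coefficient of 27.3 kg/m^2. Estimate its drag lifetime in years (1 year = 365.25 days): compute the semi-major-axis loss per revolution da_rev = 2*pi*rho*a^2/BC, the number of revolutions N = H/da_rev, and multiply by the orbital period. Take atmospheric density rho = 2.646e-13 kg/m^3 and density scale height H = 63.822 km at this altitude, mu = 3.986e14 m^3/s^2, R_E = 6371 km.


a = R_E + alt = 6932.8000 km = 6.9328e+06 m
da_rev = 2*pi*rho*a^2/BC = 2*pi*2.646e-13*(6.9328e+06)^2/27.3 = 2.927011 m per revolution
N = H/da_rev = 63822.0000 m / 2.927011 m = 21804.4936 revolutions
P = 2*pi*sqrt(a^3/mu) = 5744.7909 s
lifetime = N*P = 21804.4936 * 5744.7909 = 1.2526226e+08 s = 1449.7946 days
years = 1449.7946 / 365.25 = 3.9693 years

3.9693 years
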